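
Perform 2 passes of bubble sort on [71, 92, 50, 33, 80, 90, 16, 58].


Initial: [71, 92, 50, 33, 80, 90, 16, 58]
Pass 1: [71, 50, 33, 80, 90, 16, 58, 92] (6 swaps)
Pass 2: [50, 33, 71, 80, 16, 58, 90, 92] (4 swaps)

After 2 passes: [50, 33, 71, 80, 16, 58, 90, 92]


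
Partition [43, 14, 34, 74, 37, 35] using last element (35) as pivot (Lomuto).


Pivot: 35
  14 <= 35: swap -> [14, 43, 34, 74, 37, 35]
  34 <= 35: swap -> [14, 34, 43, 74, 37, 35]
Place pivot at 2: [14, 34, 35, 74, 37, 43]

Partitioned: [14, 34, 35, 74, 37, 43]


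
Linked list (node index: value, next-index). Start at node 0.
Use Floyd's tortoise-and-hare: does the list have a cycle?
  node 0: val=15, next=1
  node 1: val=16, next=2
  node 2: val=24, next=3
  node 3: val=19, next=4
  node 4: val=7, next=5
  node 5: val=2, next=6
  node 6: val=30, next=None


Floyd's tortoise (slow, +1) and hare (fast, +2):
  init: slow=0, fast=0
  step 1: slow=1, fast=2
  step 2: slow=2, fast=4
  step 3: slow=3, fast=6
  step 4: fast -> None, no cycle

Cycle: no


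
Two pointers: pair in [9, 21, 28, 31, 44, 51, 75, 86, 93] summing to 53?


lo=0(9)+hi=8(93)=102
lo=0(9)+hi=7(86)=95
lo=0(9)+hi=6(75)=84
lo=0(9)+hi=5(51)=60
lo=0(9)+hi=4(44)=53

Yes: 9+44=53


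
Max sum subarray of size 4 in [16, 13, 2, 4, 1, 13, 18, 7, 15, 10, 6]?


[0:4]: 35
[1:5]: 20
[2:6]: 20
[3:7]: 36
[4:8]: 39
[5:9]: 53
[6:10]: 50
[7:11]: 38

Max: 53 at [5:9]


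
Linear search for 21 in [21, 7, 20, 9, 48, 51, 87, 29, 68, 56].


i=0: 21==21 found!

Found at 0, 1 comps


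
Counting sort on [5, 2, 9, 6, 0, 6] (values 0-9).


Input: [5, 2, 9, 6, 0, 6]
Counts: [1, 0, 1, 0, 0, 1, 2, 0, 0, 1]

Sorted: [0, 2, 5, 6, 6, 9]


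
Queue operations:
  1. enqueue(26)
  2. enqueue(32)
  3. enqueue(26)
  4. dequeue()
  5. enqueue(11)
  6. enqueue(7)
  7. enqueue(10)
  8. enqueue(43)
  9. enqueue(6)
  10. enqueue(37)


enqueue(26) -> [26]
enqueue(32) -> [26, 32]
enqueue(26) -> [26, 32, 26]
dequeue()->26, [32, 26]
enqueue(11) -> [32, 26, 11]
enqueue(7) -> [32, 26, 11, 7]
enqueue(10) -> [32, 26, 11, 7, 10]
enqueue(43) -> [32, 26, 11, 7, 10, 43]
enqueue(6) -> [32, 26, 11, 7, 10, 43, 6]
enqueue(37) -> [32, 26, 11, 7, 10, 43, 6, 37]

Final queue: [32, 26, 11, 7, 10, 43, 6, 37]


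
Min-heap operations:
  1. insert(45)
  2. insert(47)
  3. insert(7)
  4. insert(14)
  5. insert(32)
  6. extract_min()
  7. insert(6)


insert(45) -> [45]
insert(47) -> [45, 47]
insert(7) -> [7, 47, 45]
insert(14) -> [7, 14, 45, 47]
insert(32) -> [7, 14, 45, 47, 32]
extract_min()->7, [14, 32, 45, 47]
insert(6) -> [6, 14, 45, 47, 32]

Final heap: [6, 14, 45, 47, 32]


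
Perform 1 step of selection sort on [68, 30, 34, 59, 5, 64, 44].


Initial: [68, 30, 34, 59, 5, 64, 44]
Step 1: min=5 at 4
  Swap: [5, 30, 34, 59, 68, 64, 44]

After 1 step: [5, 30, 34, 59, 68, 64, 44]


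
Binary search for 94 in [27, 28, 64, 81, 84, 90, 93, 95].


Step 1: lo=0, hi=7, mid=3, val=81
Step 2: lo=4, hi=7, mid=5, val=90
Step 3: lo=6, hi=7, mid=6, val=93
Step 4: lo=7, hi=7, mid=7, val=95

Not found


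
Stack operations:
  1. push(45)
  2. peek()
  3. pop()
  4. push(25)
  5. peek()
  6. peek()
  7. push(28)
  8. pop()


push(45) -> [45]
peek()->45
pop()->45, []
push(25) -> [25]
peek()->25
peek()->25
push(28) -> [25, 28]
pop()->28, [25]

Final stack: [25]


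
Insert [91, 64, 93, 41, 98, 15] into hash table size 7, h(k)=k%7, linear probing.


Insert 91: h=0 -> slot 0
Insert 64: h=1 -> slot 1
Insert 93: h=2 -> slot 2
Insert 41: h=6 -> slot 6
Insert 98: h=0, 3 probes -> slot 3
Insert 15: h=1, 3 probes -> slot 4

Table: [91, 64, 93, 98, 15, None, 41]


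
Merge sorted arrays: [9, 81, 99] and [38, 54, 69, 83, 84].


Take 9 from A
Take 38 from B
Take 54 from B
Take 69 from B
Take 81 from A
Take 83 from B
Take 84 from B

Merged: [9, 38, 54, 69, 81, 83, 84, 99]


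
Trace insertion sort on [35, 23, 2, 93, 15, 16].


Initial: [35, 23, 2, 93, 15, 16]
Insert 23: [23, 35, 2, 93, 15, 16]
Insert 2: [2, 23, 35, 93, 15, 16]
Insert 93: [2, 23, 35, 93, 15, 16]
Insert 15: [2, 15, 23, 35, 93, 16]
Insert 16: [2, 15, 16, 23, 35, 93]

Sorted: [2, 15, 16, 23, 35, 93]


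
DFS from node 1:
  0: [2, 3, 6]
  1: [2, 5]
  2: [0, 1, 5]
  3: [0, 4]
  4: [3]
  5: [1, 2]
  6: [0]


Visit 1, push [5, 2]
Visit 2, push [5, 0]
Visit 0, push [6, 3]
Visit 3, push [4]
Visit 4, push []
Visit 6, push []
Visit 5, push []

DFS order: [1, 2, 0, 3, 4, 6, 5]


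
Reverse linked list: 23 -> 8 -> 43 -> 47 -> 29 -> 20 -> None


Step 1: curr=23, set curr.next=prev(None) | reversed so far: 23
Step 2: curr=8, set curr.next=prev(23) | reversed so far: 8 -> 23
Step 3: curr=43, set curr.next=prev(8) | reversed so far: 43 -> 8 -> 23
Step 4: curr=47, set curr.next=prev(43) | reversed so far: 47 -> 43 -> 8 -> 23
Step 5: curr=29, set curr.next=prev(47) | reversed so far: 29 -> 47 -> 43 -> 8 -> 23
Step 6: curr=20, set curr.next=prev(29) | reversed so far: 20 -> 29 -> 47 -> 43 -> 8 -> 23

20 -> 29 -> 47 -> 43 -> 8 -> 23 -> None


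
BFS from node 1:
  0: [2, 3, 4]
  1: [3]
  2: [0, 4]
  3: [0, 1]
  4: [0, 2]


Visit 1, enqueue [3]
Visit 3, enqueue [0]
Visit 0, enqueue [2, 4]
Visit 2, enqueue []
Visit 4, enqueue []

BFS order: [1, 3, 0, 2, 4]


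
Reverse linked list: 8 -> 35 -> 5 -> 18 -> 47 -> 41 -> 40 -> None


Step 1: curr=8, set curr.next=prev(None) | reversed so far: 8
Step 2: curr=35, set curr.next=prev(8) | reversed so far: 35 -> 8
Step 3: curr=5, set curr.next=prev(35) | reversed so far: 5 -> 35 -> 8
Step 4: curr=18, set curr.next=prev(5) | reversed so far: 18 -> 5 -> 35 -> 8
Step 5: curr=47, set curr.next=prev(18) | reversed so far: 47 -> 18 -> 5 -> 35 -> 8
Step 6: curr=41, set curr.next=prev(47) | reversed so far: 41 -> 47 -> 18 -> 5 -> 35 -> 8
Step 7: curr=40, set curr.next=prev(41) | reversed so far: 40 -> 41 -> 47 -> 18 -> 5 -> 35 -> 8

40 -> 41 -> 47 -> 18 -> 5 -> 35 -> 8 -> None


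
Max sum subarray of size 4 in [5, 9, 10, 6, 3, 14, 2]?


[0:4]: 30
[1:5]: 28
[2:6]: 33
[3:7]: 25

Max: 33 at [2:6]


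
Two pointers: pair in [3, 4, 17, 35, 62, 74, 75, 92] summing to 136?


lo=0(3)+hi=7(92)=95
lo=1(4)+hi=7(92)=96
lo=2(17)+hi=7(92)=109
lo=3(35)+hi=7(92)=127
lo=4(62)+hi=7(92)=154
lo=4(62)+hi=6(75)=137
lo=4(62)+hi=5(74)=136

Yes: 62+74=136


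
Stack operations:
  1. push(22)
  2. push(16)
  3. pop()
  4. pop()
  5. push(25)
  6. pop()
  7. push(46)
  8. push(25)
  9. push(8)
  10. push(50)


push(22) -> [22]
push(16) -> [22, 16]
pop()->16, [22]
pop()->22, []
push(25) -> [25]
pop()->25, []
push(46) -> [46]
push(25) -> [46, 25]
push(8) -> [46, 25, 8]
push(50) -> [46, 25, 8, 50]

Final stack: [46, 25, 8, 50]


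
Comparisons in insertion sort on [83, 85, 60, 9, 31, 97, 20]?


Algorithm: insertion sort
Input: [83, 85, 60, 9, 31, 97, 20]
Sorted: [9, 20, 31, 60, 83, 85, 97]

17


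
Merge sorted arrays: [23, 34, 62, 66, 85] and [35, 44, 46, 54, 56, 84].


Take 23 from A
Take 34 from A
Take 35 from B
Take 44 from B
Take 46 from B
Take 54 from B
Take 56 from B
Take 62 from A
Take 66 from A
Take 84 from B

Merged: [23, 34, 35, 44, 46, 54, 56, 62, 66, 84, 85]


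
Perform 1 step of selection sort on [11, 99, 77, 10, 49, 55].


Initial: [11, 99, 77, 10, 49, 55]
Step 1: min=10 at 3
  Swap: [10, 99, 77, 11, 49, 55]

After 1 step: [10, 99, 77, 11, 49, 55]


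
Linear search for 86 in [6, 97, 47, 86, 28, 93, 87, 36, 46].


i=0: 6!=86
i=1: 97!=86
i=2: 47!=86
i=3: 86==86 found!

Found at 3, 4 comps


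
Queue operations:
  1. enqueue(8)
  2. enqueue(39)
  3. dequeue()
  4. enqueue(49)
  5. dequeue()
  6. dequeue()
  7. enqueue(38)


enqueue(8) -> [8]
enqueue(39) -> [8, 39]
dequeue()->8, [39]
enqueue(49) -> [39, 49]
dequeue()->39, [49]
dequeue()->49, []
enqueue(38) -> [38]

Final queue: [38]


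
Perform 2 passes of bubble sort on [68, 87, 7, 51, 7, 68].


Initial: [68, 87, 7, 51, 7, 68]
Pass 1: [68, 7, 51, 7, 68, 87] (4 swaps)
Pass 2: [7, 51, 7, 68, 68, 87] (3 swaps)

After 2 passes: [7, 51, 7, 68, 68, 87]


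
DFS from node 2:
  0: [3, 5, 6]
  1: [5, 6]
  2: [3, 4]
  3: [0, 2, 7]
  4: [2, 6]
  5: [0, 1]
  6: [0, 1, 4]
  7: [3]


Visit 2, push [4, 3]
Visit 3, push [7, 0]
Visit 0, push [6, 5]
Visit 5, push [1]
Visit 1, push [6]
Visit 6, push [4]
Visit 4, push []
Visit 7, push []

DFS order: [2, 3, 0, 5, 1, 6, 4, 7]


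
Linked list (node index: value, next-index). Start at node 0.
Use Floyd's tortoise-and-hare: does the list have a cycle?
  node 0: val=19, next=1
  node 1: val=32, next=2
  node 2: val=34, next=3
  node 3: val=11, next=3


Floyd's tortoise (slow, +1) and hare (fast, +2):
  init: slow=0, fast=0
  step 1: slow=1, fast=2
  step 2: slow=2, fast=3
  step 3: slow=3, fast=3
  slow == fast at node 3: cycle detected

Cycle: yes


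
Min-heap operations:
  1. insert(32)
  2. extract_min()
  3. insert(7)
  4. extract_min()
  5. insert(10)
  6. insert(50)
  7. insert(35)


insert(32) -> [32]
extract_min()->32, []
insert(7) -> [7]
extract_min()->7, []
insert(10) -> [10]
insert(50) -> [10, 50]
insert(35) -> [10, 50, 35]

Final heap: [10, 50, 35]


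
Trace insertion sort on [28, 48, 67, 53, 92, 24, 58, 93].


Initial: [28, 48, 67, 53, 92, 24, 58, 93]
Insert 48: [28, 48, 67, 53, 92, 24, 58, 93]
Insert 67: [28, 48, 67, 53, 92, 24, 58, 93]
Insert 53: [28, 48, 53, 67, 92, 24, 58, 93]
Insert 92: [28, 48, 53, 67, 92, 24, 58, 93]
Insert 24: [24, 28, 48, 53, 67, 92, 58, 93]
Insert 58: [24, 28, 48, 53, 58, 67, 92, 93]
Insert 93: [24, 28, 48, 53, 58, 67, 92, 93]

Sorted: [24, 28, 48, 53, 58, 67, 92, 93]


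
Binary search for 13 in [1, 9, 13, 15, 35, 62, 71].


Step 1: lo=0, hi=6, mid=3, val=15
Step 2: lo=0, hi=2, mid=1, val=9
Step 3: lo=2, hi=2, mid=2, val=13

Found at index 2


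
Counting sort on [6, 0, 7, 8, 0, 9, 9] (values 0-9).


Input: [6, 0, 7, 8, 0, 9, 9]
Counts: [2, 0, 0, 0, 0, 0, 1, 1, 1, 2]

Sorted: [0, 0, 6, 7, 8, 9, 9]


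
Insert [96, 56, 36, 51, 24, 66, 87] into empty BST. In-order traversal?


Insert 96: root
Insert 56: L from 96
Insert 36: L from 96 -> L from 56
Insert 51: L from 96 -> L from 56 -> R from 36
Insert 24: L from 96 -> L from 56 -> L from 36
Insert 66: L from 96 -> R from 56
Insert 87: L from 96 -> R from 56 -> R from 66

In-order: [24, 36, 51, 56, 66, 87, 96]


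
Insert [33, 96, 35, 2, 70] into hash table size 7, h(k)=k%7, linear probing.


Insert 33: h=5 -> slot 5
Insert 96: h=5, 1 probes -> slot 6
Insert 35: h=0 -> slot 0
Insert 2: h=2 -> slot 2
Insert 70: h=0, 1 probes -> slot 1

Table: [35, 70, 2, None, None, 33, 96]


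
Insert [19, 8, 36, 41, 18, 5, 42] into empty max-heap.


Insert 19: [19]
Insert 8: [19, 8]
Insert 36: [36, 8, 19]
Insert 41: [41, 36, 19, 8]
Insert 18: [41, 36, 19, 8, 18]
Insert 5: [41, 36, 19, 8, 18, 5]
Insert 42: [42, 36, 41, 8, 18, 5, 19]

Final heap: [42, 36, 41, 8, 18, 5, 19]


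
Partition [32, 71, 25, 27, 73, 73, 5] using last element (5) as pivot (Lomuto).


Pivot: 5
Place pivot at 0: [5, 71, 25, 27, 73, 73, 32]

Partitioned: [5, 71, 25, 27, 73, 73, 32]


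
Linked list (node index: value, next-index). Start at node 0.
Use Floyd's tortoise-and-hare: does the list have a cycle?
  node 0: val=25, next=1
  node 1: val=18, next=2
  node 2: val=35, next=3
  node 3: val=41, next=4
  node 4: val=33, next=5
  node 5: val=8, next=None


Floyd's tortoise (slow, +1) and hare (fast, +2):
  init: slow=0, fast=0
  step 1: slow=1, fast=2
  step 2: slow=2, fast=4
  step 3: fast 4->5->None, no cycle

Cycle: no


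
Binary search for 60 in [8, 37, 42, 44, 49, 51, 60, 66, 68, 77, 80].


Step 1: lo=0, hi=10, mid=5, val=51
Step 2: lo=6, hi=10, mid=8, val=68
Step 3: lo=6, hi=7, mid=6, val=60

Found at index 6


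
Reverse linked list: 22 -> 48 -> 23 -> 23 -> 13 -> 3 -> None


Step 1: curr=22, set curr.next=prev(None) | reversed so far: 22
Step 2: curr=48, set curr.next=prev(22) | reversed so far: 48 -> 22
Step 3: curr=23, set curr.next=prev(48) | reversed so far: 23 -> 48 -> 22
Step 4: curr=23, set curr.next=prev(23) | reversed so far: 23 -> 23 -> 48 -> 22
Step 5: curr=13, set curr.next=prev(23) | reversed so far: 13 -> 23 -> 23 -> 48 -> 22
Step 6: curr=3, set curr.next=prev(13) | reversed so far: 3 -> 13 -> 23 -> 23 -> 48 -> 22

3 -> 13 -> 23 -> 23 -> 48 -> 22 -> None


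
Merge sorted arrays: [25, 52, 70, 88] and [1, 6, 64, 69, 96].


Take 1 from B
Take 6 from B
Take 25 from A
Take 52 from A
Take 64 from B
Take 69 from B
Take 70 from A
Take 88 from A

Merged: [1, 6, 25, 52, 64, 69, 70, 88, 96]


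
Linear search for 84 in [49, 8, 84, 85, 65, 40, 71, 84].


i=0: 49!=84
i=1: 8!=84
i=2: 84==84 found!

Found at 2, 3 comps


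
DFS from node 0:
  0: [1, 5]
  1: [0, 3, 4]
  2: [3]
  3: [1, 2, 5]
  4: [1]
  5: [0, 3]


Visit 0, push [5, 1]
Visit 1, push [4, 3]
Visit 3, push [5, 2]
Visit 2, push []
Visit 5, push []
Visit 4, push []

DFS order: [0, 1, 3, 2, 5, 4]


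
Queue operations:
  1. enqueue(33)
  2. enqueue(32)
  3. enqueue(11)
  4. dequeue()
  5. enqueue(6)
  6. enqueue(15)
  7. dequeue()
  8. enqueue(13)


enqueue(33) -> [33]
enqueue(32) -> [33, 32]
enqueue(11) -> [33, 32, 11]
dequeue()->33, [32, 11]
enqueue(6) -> [32, 11, 6]
enqueue(15) -> [32, 11, 6, 15]
dequeue()->32, [11, 6, 15]
enqueue(13) -> [11, 6, 15, 13]

Final queue: [11, 6, 15, 13]


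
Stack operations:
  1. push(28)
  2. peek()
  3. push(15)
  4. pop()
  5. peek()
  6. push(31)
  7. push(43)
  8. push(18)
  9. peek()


push(28) -> [28]
peek()->28
push(15) -> [28, 15]
pop()->15, [28]
peek()->28
push(31) -> [28, 31]
push(43) -> [28, 31, 43]
push(18) -> [28, 31, 43, 18]
peek()->18

Final stack: [28, 31, 43, 18]


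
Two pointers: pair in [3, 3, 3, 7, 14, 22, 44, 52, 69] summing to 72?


lo=0(3)+hi=8(69)=72

Yes: 3+69=72


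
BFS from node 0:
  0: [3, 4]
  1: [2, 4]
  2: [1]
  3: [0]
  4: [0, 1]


Visit 0, enqueue [3, 4]
Visit 3, enqueue []
Visit 4, enqueue [1]
Visit 1, enqueue [2]
Visit 2, enqueue []

BFS order: [0, 3, 4, 1, 2]


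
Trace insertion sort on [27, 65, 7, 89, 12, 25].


Initial: [27, 65, 7, 89, 12, 25]
Insert 65: [27, 65, 7, 89, 12, 25]
Insert 7: [7, 27, 65, 89, 12, 25]
Insert 89: [7, 27, 65, 89, 12, 25]
Insert 12: [7, 12, 27, 65, 89, 25]
Insert 25: [7, 12, 25, 27, 65, 89]

Sorted: [7, 12, 25, 27, 65, 89]


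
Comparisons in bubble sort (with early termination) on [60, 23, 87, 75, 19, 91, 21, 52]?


Algorithm: bubble sort (with early termination)
Input: [60, 23, 87, 75, 19, 91, 21, 52]
Sorted: [19, 21, 23, 52, 60, 75, 87, 91]

27


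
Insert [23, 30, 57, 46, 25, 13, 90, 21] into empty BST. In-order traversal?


Insert 23: root
Insert 30: R from 23
Insert 57: R from 23 -> R from 30
Insert 46: R from 23 -> R from 30 -> L from 57
Insert 25: R from 23 -> L from 30
Insert 13: L from 23
Insert 90: R from 23 -> R from 30 -> R from 57
Insert 21: L from 23 -> R from 13

In-order: [13, 21, 23, 25, 30, 46, 57, 90]


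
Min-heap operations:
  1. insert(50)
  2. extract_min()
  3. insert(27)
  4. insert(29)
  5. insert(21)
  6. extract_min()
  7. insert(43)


insert(50) -> [50]
extract_min()->50, []
insert(27) -> [27]
insert(29) -> [27, 29]
insert(21) -> [21, 29, 27]
extract_min()->21, [27, 29]
insert(43) -> [27, 29, 43]

Final heap: [27, 29, 43]


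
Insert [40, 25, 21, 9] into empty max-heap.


Insert 40: [40]
Insert 25: [40, 25]
Insert 21: [40, 25, 21]
Insert 9: [40, 25, 21, 9]

Final heap: [40, 25, 21, 9]


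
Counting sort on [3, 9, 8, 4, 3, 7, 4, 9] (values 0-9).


Input: [3, 9, 8, 4, 3, 7, 4, 9]
Counts: [0, 0, 0, 2, 2, 0, 0, 1, 1, 2]

Sorted: [3, 3, 4, 4, 7, 8, 9, 9]


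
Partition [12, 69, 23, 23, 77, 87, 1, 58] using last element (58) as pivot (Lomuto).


Pivot: 58
  12 <= 58: advance i (no swap)
  23 <= 58: swap -> [12, 23, 69, 23, 77, 87, 1, 58]
  23 <= 58: swap -> [12, 23, 23, 69, 77, 87, 1, 58]
  1 <= 58: swap -> [12, 23, 23, 1, 77, 87, 69, 58]
Place pivot at 4: [12, 23, 23, 1, 58, 87, 69, 77]

Partitioned: [12, 23, 23, 1, 58, 87, 69, 77]


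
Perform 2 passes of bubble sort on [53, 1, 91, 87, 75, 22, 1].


Initial: [53, 1, 91, 87, 75, 22, 1]
Pass 1: [1, 53, 87, 75, 22, 1, 91] (5 swaps)
Pass 2: [1, 53, 75, 22, 1, 87, 91] (3 swaps)

After 2 passes: [1, 53, 75, 22, 1, 87, 91]


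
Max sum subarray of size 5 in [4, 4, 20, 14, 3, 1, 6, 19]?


[0:5]: 45
[1:6]: 42
[2:7]: 44
[3:8]: 43

Max: 45 at [0:5]


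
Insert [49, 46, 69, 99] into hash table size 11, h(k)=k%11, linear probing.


Insert 49: h=5 -> slot 5
Insert 46: h=2 -> slot 2
Insert 69: h=3 -> slot 3
Insert 99: h=0 -> slot 0

Table: [99, None, 46, 69, None, 49, None, None, None, None, None]


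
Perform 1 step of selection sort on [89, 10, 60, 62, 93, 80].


Initial: [89, 10, 60, 62, 93, 80]
Step 1: min=10 at 1
  Swap: [10, 89, 60, 62, 93, 80]

After 1 step: [10, 89, 60, 62, 93, 80]


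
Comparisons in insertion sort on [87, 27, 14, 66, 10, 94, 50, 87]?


Algorithm: insertion sort
Input: [87, 27, 14, 66, 10, 94, 50, 87]
Sorted: [10, 14, 27, 50, 66, 87, 87, 94]

16


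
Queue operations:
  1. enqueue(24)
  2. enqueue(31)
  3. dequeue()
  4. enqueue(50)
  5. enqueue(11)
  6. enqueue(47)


enqueue(24) -> [24]
enqueue(31) -> [24, 31]
dequeue()->24, [31]
enqueue(50) -> [31, 50]
enqueue(11) -> [31, 50, 11]
enqueue(47) -> [31, 50, 11, 47]

Final queue: [31, 50, 11, 47]


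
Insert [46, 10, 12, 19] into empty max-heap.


Insert 46: [46]
Insert 10: [46, 10]
Insert 12: [46, 10, 12]
Insert 19: [46, 19, 12, 10]

Final heap: [46, 19, 12, 10]


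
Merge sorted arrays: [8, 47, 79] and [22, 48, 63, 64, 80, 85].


Take 8 from A
Take 22 from B
Take 47 from A
Take 48 from B
Take 63 from B
Take 64 from B
Take 79 from A

Merged: [8, 22, 47, 48, 63, 64, 79, 80, 85]


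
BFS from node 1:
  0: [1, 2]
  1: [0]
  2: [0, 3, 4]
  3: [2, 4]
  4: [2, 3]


Visit 1, enqueue [0]
Visit 0, enqueue [2]
Visit 2, enqueue [3, 4]
Visit 3, enqueue []
Visit 4, enqueue []

BFS order: [1, 0, 2, 3, 4]


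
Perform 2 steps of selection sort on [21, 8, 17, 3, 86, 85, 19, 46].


Initial: [21, 8, 17, 3, 86, 85, 19, 46]
Step 1: min=3 at 3
  Swap: [3, 8, 17, 21, 86, 85, 19, 46]
Step 2: min=8 at 1
  Swap: [3, 8, 17, 21, 86, 85, 19, 46]

After 2 steps: [3, 8, 17, 21, 86, 85, 19, 46]


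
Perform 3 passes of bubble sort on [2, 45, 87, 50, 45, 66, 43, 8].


Initial: [2, 45, 87, 50, 45, 66, 43, 8]
Pass 1: [2, 45, 50, 45, 66, 43, 8, 87] (5 swaps)
Pass 2: [2, 45, 45, 50, 43, 8, 66, 87] (3 swaps)
Pass 3: [2, 45, 45, 43, 8, 50, 66, 87] (2 swaps)

After 3 passes: [2, 45, 45, 43, 8, 50, 66, 87]


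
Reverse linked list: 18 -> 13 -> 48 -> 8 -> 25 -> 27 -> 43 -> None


Step 1: curr=18, set curr.next=prev(None) | reversed so far: 18
Step 2: curr=13, set curr.next=prev(18) | reversed so far: 13 -> 18
Step 3: curr=48, set curr.next=prev(13) | reversed so far: 48 -> 13 -> 18
Step 4: curr=8, set curr.next=prev(48) | reversed so far: 8 -> 48 -> 13 -> 18
Step 5: curr=25, set curr.next=prev(8) | reversed so far: 25 -> 8 -> 48 -> 13 -> 18
Step 6: curr=27, set curr.next=prev(25) | reversed so far: 27 -> 25 -> 8 -> 48 -> 13 -> 18
Step 7: curr=43, set curr.next=prev(27) | reversed so far: 43 -> 27 -> 25 -> 8 -> 48 -> 13 -> 18

43 -> 27 -> 25 -> 8 -> 48 -> 13 -> 18 -> None


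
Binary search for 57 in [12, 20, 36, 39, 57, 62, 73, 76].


Step 1: lo=0, hi=7, mid=3, val=39
Step 2: lo=4, hi=7, mid=5, val=62
Step 3: lo=4, hi=4, mid=4, val=57

Found at index 4


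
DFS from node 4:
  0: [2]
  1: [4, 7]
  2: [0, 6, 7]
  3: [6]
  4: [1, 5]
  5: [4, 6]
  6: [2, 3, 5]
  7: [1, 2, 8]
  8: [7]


Visit 4, push [5, 1]
Visit 1, push [7]
Visit 7, push [8, 2]
Visit 2, push [6, 0]
Visit 0, push []
Visit 6, push [5, 3]
Visit 3, push []
Visit 5, push []
Visit 8, push []

DFS order: [4, 1, 7, 2, 0, 6, 3, 5, 8]


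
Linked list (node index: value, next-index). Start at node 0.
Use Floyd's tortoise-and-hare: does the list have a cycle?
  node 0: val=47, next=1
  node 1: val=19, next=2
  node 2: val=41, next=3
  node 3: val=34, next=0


Floyd's tortoise (slow, +1) and hare (fast, +2):
  init: slow=0, fast=0
  step 1: slow=1, fast=2
  step 2: slow=2, fast=0
  step 3: slow=3, fast=2
  step 4: slow=0, fast=0
  slow == fast at node 0: cycle detected

Cycle: yes


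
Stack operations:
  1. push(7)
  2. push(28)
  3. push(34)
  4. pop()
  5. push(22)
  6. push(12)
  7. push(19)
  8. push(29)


push(7) -> [7]
push(28) -> [7, 28]
push(34) -> [7, 28, 34]
pop()->34, [7, 28]
push(22) -> [7, 28, 22]
push(12) -> [7, 28, 22, 12]
push(19) -> [7, 28, 22, 12, 19]
push(29) -> [7, 28, 22, 12, 19, 29]

Final stack: [7, 28, 22, 12, 19, 29]


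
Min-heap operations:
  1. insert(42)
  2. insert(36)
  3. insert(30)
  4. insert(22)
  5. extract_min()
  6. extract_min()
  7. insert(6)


insert(42) -> [42]
insert(36) -> [36, 42]
insert(30) -> [30, 42, 36]
insert(22) -> [22, 30, 36, 42]
extract_min()->22, [30, 42, 36]
extract_min()->30, [36, 42]
insert(6) -> [6, 42, 36]

Final heap: [6, 42, 36]


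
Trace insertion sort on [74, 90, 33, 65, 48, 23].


Initial: [74, 90, 33, 65, 48, 23]
Insert 90: [74, 90, 33, 65, 48, 23]
Insert 33: [33, 74, 90, 65, 48, 23]
Insert 65: [33, 65, 74, 90, 48, 23]
Insert 48: [33, 48, 65, 74, 90, 23]
Insert 23: [23, 33, 48, 65, 74, 90]

Sorted: [23, 33, 48, 65, 74, 90]


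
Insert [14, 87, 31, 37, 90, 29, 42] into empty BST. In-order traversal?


Insert 14: root
Insert 87: R from 14
Insert 31: R from 14 -> L from 87
Insert 37: R from 14 -> L from 87 -> R from 31
Insert 90: R from 14 -> R from 87
Insert 29: R from 14 -> L from 87 -> L from 31
Insert 42: R from 14 -> L from 87 -> R from 31 -> R from 37

In-order: [14, 29, 31, 37, 42, 87, 90]


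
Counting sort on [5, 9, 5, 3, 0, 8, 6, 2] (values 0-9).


Input: [5, 9, 5, 3, 0, 8, 6, 2]
Counts: [1, 0, 1, 1, 0, 2, 1, 0, 1, 1]

Sorted: [0, 2, 3, 5, 5, 6, 8, 9]


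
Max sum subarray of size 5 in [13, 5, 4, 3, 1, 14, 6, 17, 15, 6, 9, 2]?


[0:5]: 26
[1:6]: 27
[2:7]: 28
[3:8]: 41
[4:9]: 53
[5:10]: 58
[6:11]: 53
[7:12]: 49

Max: 58 at [5:10]


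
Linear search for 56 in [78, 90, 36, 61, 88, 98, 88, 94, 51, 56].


i=0: 78!=56
i=1: 90!=56
i=2: 36!=56
i=3: 61!=56
i=4: 88!=56
i=5: 98!=56
i=6: 88!=56
i=7: 94!=56
i=8: 51!=56
i=9: 56==56 found!

Found at 9, 10 comps


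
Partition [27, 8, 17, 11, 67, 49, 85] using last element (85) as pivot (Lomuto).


Pivot: 85
  27 <= 85: advance i (no swap)
  8 <= 85: advance i (no swap)
  17 <= 85: advance i (no swap)
  11 <= 85: advance i (no swap)
  67 <= 85: advance i (no swap)
  49 <= 85: advance i (no swap)
Place pivot at 6: [27, 8, 17, 11, 67, 49, 85]

Partitioned: [27, 8, 17, 11, 67, 49, 85]


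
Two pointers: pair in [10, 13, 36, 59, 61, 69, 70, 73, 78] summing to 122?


lo=0(10)+hi=8(78)=88
lo=1(13)+hi=8(78)=91
lo=2(36)+hi=8(78)=114
lo=3(59)+hi=8(78)=137
lo=3(59)+hi=7(73)=132
lo=3(59)+hi=6(70)=129
lo=3(59)+hi=5(69)=128
lo=3(59)+hi=4(61)=120

No pair found


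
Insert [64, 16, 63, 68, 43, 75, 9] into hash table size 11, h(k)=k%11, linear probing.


Insert 64: h=9 -> slot 9
Insert 16: h=5 -> slot 5
Insert 63: h=8 -> slot 8
Insert 68: h=2 -> slot 2
Insert 43: h=10 -> slot 10
Insert 75: h=9, 2 probes -> slot 0
Insert 9: h=9, 3 probes -> slot 1

Table: [75, 9, 68, None, None, 16, None, None, 63, 64, 43]


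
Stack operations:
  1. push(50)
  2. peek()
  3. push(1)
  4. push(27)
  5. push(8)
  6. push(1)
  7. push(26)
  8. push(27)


push(50) -> [50]
peek()->50
push(1) -> [50, 1]
push(27) -> [50, 1, 27]
push(8) -> [50, 1, 27, 8]
push(1) -> [50, 1, 27, 8, 1]
push(26) -> [50, 1, 27, 8, 1, 26]
push(27) -> [50, 1, 27, 8, 1, 26, 27]

Final stack: [50, 1, 27, 8, 1, 26, 27]


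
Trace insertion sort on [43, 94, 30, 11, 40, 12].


Initial: [43, 94, 30, 11, 40, 12]
Insert 94: [43, 94, 30, 11, 40, 12]
Insert 30: [30, 43, 94, 11, 40, 12]
Insert 11: [11, 30, 43, 94, 40, 12]
Insert 40: [11, 30, 40, 43, 94, 12]
Insert 12: [11, 12, 30, 40, 43, 94]

Sorted: [11, 12, 30, 40, 43, 94]


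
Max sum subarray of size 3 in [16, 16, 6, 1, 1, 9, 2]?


[0:3]: 38
[1:4]: 23
[2:5]: 8
[3:6]: 11
[4:7]: 12

Max: 38 at [0:3]


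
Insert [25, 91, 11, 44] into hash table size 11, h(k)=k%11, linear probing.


Insert 25: h=3 -> slot 3
Insert 91: h=3, 1 probes -> slot 4
Insert 11: h=0 -> slot 0
Insert 44: h=0, 1 probes -> slot 1

Table: [11, 44, None, 25, 91, None, None, None, None, None, None]


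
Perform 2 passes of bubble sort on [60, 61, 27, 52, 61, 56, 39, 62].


Initial: [60, 61, 27, 52, 61, 56, 39, 62]
Pass 1: [60, 27, 52, 61, 56, 39, 61, 62] (4 swaps)
Pass 2: [27, 52, 60, 56, 39, 61, 61, 62] (4 swaps)

After 2 passes: [27, 52, 60, 56, 39, 61, 61, 62]


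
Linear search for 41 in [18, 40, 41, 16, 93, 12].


i=0: 18!=41
i=1: 40!=41
i=2: 41==41 found!

Found at 2, 3 comps


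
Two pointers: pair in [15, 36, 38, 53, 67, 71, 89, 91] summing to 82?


lo=0(15)+hi=7(91)=106
lo=0(15)+hi=6(89)=104
lo=0(15)+hi=5(71)=86
lo=0(15)+hi=4(67)=82

Yes: 15+67=82


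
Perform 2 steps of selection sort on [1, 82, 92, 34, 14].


Initial: [1, 82, 92, 34, 14]
Step 1: min=1 at 0
  Swap: [1, 82, 92, 34, 14]
Step 2: min=14 at 4
  Swap: [1, 14, 92, 34, 82]

After 2 steps: [1, 14, 92, 34, 82]


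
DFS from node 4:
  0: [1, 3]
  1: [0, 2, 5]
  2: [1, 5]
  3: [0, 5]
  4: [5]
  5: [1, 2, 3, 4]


Visit 4, push [5]
Visit 5, push [3, 2, 1]
Visit 1, push [2, 0]
Visit 0, push [3]
Visit 3, push []
Visit 2, push []

DFS order: [4, 5, 1, 0, 3, 2]


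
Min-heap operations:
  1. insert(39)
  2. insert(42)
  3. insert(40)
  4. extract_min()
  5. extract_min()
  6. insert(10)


insert(39) -> [39]
insert(42) -> [39, 42]
insert(40) -> [39, 42, 40]
extract_min()->39, [40, 42]
extract_min()->40, [42]
insert(10) -> [10, 42]

Final heap: [10, 42]


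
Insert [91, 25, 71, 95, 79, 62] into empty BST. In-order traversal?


Insert 91: root
Insert 25: L from 91
Insert 71: L from 91 -> R from 25
Insert 95: R from 91
Insert 79: L from 91 -> R from 25 -> R from 71
Insert 62: L from 91 -> R from 25 -> L from 71

In-order: [25, 62, 71, 79, 91, 95]


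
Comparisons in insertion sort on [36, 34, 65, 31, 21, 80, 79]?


Algorithm: insertion sort
Input: [36, 34, 65, 31, 21, 80, 79]
Sorted: [21, 31, 34, 36, 65, 79, 80]

12


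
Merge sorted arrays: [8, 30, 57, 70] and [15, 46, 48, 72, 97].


Take 8 from A
Take 15 from B
Take 30 from A
Take 46 from B
Take 48 from B
Take 57 from A
Take 70 from A

Merged: [8, 15, 30, 46, 48, 57, 70, 72, 97]


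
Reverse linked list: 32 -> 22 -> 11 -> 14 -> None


Step 1: curr=32, set curr.next=prev(None) | reversed so far: 32
Step 2: curr=22, set curr.next=prev(32) | reversed so far: 22 -> 32
Step 3: curr=11, set curr.next=prev(22) | reversed so far: 11 -> 22 -> 32
Step 4: curr=14, set curr.next=prev(11) | reversed so far: 14 -> 11 -> 22 -> 32

14 -> 11 -> 22 -> 32 -> None


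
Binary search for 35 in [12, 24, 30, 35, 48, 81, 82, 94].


Step 1: lo=0, hi=7, mid=3, val=35

Found at index 3


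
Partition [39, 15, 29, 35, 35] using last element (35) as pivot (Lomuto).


Pivot: 35
  15 <= 35: swap -> [15, 39, 29, 35, 35]
  29 <= 35: swap -> [15, 29, 39, 35, 35]
  35 <= 35: swap -> [15, 29, 35, 39, 35]
Place pivot at 3: [15, 29, 35, 35, 39]

Partitioned: [15, 29, 35, 35, 39]


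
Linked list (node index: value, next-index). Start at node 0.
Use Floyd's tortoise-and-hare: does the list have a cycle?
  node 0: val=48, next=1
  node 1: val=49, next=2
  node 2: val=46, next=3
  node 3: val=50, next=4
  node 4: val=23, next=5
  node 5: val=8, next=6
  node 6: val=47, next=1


Floyd's tortoise (slow, +1) and hare (fast, +2):
  init: slow=0, fast=0
  step 1: slow=1, fast=2
  step 2: slow=2, fast=4
  step 3: slow=3, fast=6
  step 4: slow=4, fast=2
  step 5: slow=5, fast=4
  step 6: slow=6, fast=6
  slow == fast at node 6: cycle detected

Cycle: yes


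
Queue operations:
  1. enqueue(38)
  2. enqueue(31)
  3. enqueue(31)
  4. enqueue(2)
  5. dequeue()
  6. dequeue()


enqueue(38) -> [38]
enqueue(31) -> [38, 31]
enqueue(31) -> [38, 31, 31]
enqueue(2) -> [38, 31, 31, 2]
dequeue()->38, [31, 31, 2]
dequeue()->31, [31, 2]

Final queue: [31, 2]


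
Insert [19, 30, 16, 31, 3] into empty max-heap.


Insert 19: [19]
Insert 30: [30, 19]
Insert 16: [30, 19, 16]
Insert 31: [31, 30, 16, 19]
Insert 3: [31, 30, 16, 19, 3]

Final heap: [31, 30, 16, 19, 3]


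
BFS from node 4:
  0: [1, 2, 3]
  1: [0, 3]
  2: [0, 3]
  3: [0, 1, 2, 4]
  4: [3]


Visit 4, enqueue [3]
Visit 3, enqueue [0, 1, 2]
Visit 0, enqueue []
Visit 1, enqueue []
Visit 2, enqueue []

BFS order: [4, 3, 0, 1, 2]


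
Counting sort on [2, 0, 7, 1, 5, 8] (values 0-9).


Input: [2, 0, 7, 1, 5, 8]
Counts: [1, 1, 1, 0, 0, 1, 0, 1, 1, 0]

Sorted: [0, 1, 2, 5, 7, 8]


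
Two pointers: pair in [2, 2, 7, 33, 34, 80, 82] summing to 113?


lo=0(2)+hi=6(82)=84
lo=1(2)+hi=6(82)=84
lo=2(7)+hi=6(82)=89
lo=3(33)+hi=6(82)=115
lo=3(33)+hi=5(80)=113

Yes: 33+80=113


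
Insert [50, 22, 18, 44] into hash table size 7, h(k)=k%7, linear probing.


Insert 50: h=1 -> slot 1
Insert 22: h=1, 1 probes -> slot 2
Insert 18: h=4 -> slot 4
Insert 44: h=2, 1 probes -> slot 3

Table: [None, 50, 22, 44, 18, None, None]


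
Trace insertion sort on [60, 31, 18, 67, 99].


Initial: [60, 31, 18, 67, 99]
Insert 31: [31, 60, 18, 67, 99]
Insert 18: [18, 31, 60, 67, 99]
Insert 67: [18, 31, 60, 67, 99]
Insert 99: [18, 31, 60, 67, 99]

Sorted: [18, 31, 60, 67, 99]


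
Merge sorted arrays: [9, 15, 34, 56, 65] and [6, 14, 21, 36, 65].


Take 6 from B
Take 9 from A
Take 14 from B
Take 15 from A
Take 21 from B
Take 34 from A
Take 36 from B
Take 56 from A
Take 65 from A

Merged: [6, 9, 14, 15, 21, 34, 36, 56, 65, 65]


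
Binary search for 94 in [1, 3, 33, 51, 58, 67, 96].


Step 1: lo=0, hi=6, mid=3, val=51
Step 2: lo=4, hi=6, mid=5, val=67
Step 3: lo=6, hi=6, mid=6, val=96

Not found


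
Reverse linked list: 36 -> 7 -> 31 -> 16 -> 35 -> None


Step 1: curr=36, set curr.next=prev(None) | reversed so far: 36
Step 2: curr=7, set curr.next=prev(36) | reversed so far: 7 -> 36
Step 3: curr=31, set curr.next=prev(7) | reversed so far: 31 -> 7 -> 36
Step 4: curr=16, set curr.next=prev(31) | reversed so far: 16 -> 31 -> 7 -> 36
Step 5: curr=35, set curr.next=prev(16) | reversed so far: 35 -> 16 -> 31 -> 7 -> 36

35 -> 16 -> 31 -> 7 -> 36 -> None


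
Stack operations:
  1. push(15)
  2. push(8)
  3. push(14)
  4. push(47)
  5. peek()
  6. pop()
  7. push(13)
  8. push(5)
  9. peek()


push(15) -> [15]
push(8) -> [15, 8]
push(14) -> [15, 8, 14]
push(47) -> [15, 8, 14, 47]
peek()->47
pop()->47, [15, 8, 14]
push(13) -> [15, 8, 14, 13]
push(5) -> [15, 8, 14, 13, 5]
peek()->5

Final stack: [15, 8, 14, 13, 5]


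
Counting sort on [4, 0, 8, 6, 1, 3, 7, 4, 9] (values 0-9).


Input: [4, 0, 8, 6, 1, 3, 7, 4, 9]
Counts: [1, 1, 0, 1, 2, 0, 1, 1, 1, 1]

Sorted: [0, 1, 3, 4, 4, 6, 7, 8, 9]


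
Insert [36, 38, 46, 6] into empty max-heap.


Insert 36: [36]
Insert 38: [38, 36]
Insert 46: [46, 36, 38]
Insert 6: [46, 36, 38, 6]

Final heap: [46, 36, 38, 6]


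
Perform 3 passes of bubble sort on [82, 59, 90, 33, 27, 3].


Initial: [82, 59, 90, 33, 27, 3]
Pass 1: [59, 82, 33, 27, 3, 90] (4 swaps)
Pass 2: [59, 33, 27, 3, 82, 90] (3 swaps)
Pass 3: [33, 27, 3, 59, 82, 90] (3 swaps)

After 3 passes: [33, 27, 3, 59, 82, 90]


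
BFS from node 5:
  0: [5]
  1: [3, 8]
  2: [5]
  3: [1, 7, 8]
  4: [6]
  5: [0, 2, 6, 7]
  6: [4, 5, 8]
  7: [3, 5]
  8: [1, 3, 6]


Visit 5, enqueue [0, 2, 6, 7]
Visit 0, enqueue []
Visit 2, enqueue []
Visit 6, enqueue [4, 8]
Visit 7, enqueue [3]
Visit 4, enqueue []
Visit 8, enqueue [1]
Visit 3, enqueue []
Visit 1, enqueue []

BFS order: [5, 0, 2, 6, 7, 4, 8, 3, 1]


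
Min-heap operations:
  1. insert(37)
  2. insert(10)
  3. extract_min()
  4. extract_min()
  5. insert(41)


insert(37) -> [37]
insert(10) -> [10, 37]
extract_min()->10, [37]
extract_min()->37, []
insert(41) -> [41]

Final heap: [41]


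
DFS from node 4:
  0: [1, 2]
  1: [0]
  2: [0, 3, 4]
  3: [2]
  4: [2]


Visit 4, push [2]
Visit 2, push [3, 0]
Visit 0, push [1]
Visit 1, push []
Visit 3, push []

DFS order: [4, 2, 0, 1, 3]


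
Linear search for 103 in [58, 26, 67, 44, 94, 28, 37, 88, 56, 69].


i=0: 58!=103
i=1: 26!=103
i=2: 67!=103
i=3: 44!=103
i=4: 94!=103
i=5: 28!=103
i=6: 37!=103
i=7: 88!=103
i=8: 56!=103
i=9: 69!=103

Not found, 10 comps


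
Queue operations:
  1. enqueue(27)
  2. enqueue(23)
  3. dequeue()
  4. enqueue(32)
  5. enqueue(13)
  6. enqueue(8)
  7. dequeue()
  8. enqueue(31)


enqueue(27) -> [27]
enqueue(23) -> [27, 23]
dequeue()->27, [23]
enqueue(32) -> [23, 32]
enqueue(13) -> [23, 32, 13]
enqueue(8) -> [23, 32, 13, 8]
dequeue()->23, [32, 13, 8]
enqueue(31) -> [32, 13, 8, 31]

Final queue: [32, 13, 8, 31]


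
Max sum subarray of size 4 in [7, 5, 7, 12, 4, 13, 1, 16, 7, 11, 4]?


[0:4]: 31
[1:5]: 28
[2:6]: 36
[3:7]: 30
[4:8]: 34
[5:9]: 37
[6:10]: 35
[7:11]: 38

Max: 38 at [7:11]


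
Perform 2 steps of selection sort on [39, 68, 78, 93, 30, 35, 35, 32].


Initial: [39, 68, 78, 93, 30, 35, 35, 32]
Step 1: min=30 at 4
  Swap: [30, 68, 78, 93, 39, 35, 35, 32]
Step 2: min=32 at 7
  Swap: [30, 32, 78, 93, 39, 35, 35, 68]

After 2 steps: [30, 32, 78, 93, 39, 35, 35, 68]


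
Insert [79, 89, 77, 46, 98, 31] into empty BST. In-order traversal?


Insert 79: root
Insert 89: R from 79
Insert 77: L from 79
Insert 46: L from 79 -> L from 77
Insert 98: R from 79 -> R from 89
Insert 31: L from 79 -> L from 77 -> L from 46

In-order: [31, 46, 77, 79, 89, 98]


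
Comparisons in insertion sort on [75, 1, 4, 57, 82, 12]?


Algorithm: insertion sort
Input: [75, 1, 4, 57, 82, 12]
Sorted: [1, 4, 12, 57, 75, 82]

10


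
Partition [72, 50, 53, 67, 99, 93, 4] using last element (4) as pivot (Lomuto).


Pivot: 4
Place pivot at 0: [4, 50, 53, 67, 99, 93, 72]

Partitioned: [4, 50, 53, 67, 99, 93, 72]


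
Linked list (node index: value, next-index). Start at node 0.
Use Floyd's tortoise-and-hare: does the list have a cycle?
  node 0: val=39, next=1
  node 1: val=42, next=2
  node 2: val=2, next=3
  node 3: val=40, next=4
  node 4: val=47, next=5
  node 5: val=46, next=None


Floyd's tortoise (slow, +1) and hare (fast, +2):
  init: slow=0, fast=0
  step 1: slow=1, fast=2
  step 2: slow=2, fast=4
  step 3: fast 4->5->None, no cycle

Cycle: no


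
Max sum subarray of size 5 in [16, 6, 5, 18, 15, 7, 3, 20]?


[0:5]: 60
[1:6]: 51
[2:7]: 48
[3:8]: 63

Max: 63 at [3:8]


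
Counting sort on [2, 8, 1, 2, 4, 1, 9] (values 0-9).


Input: [2, 8, 1, 2, 4, 1, 9]
Counts: [0, 2, 2, 0, 1, 0, 0, 0, 1, 1]

Sorted: [1, 1, 2, 2, 4, 8, 9]


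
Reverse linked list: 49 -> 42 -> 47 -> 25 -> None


Step 1: curr=49, set curr.next=prev(None) | reversed so far: 49
Step 2: curr=42, set curr.next=prev(49) | reversed so far: 42 -> 49
Step 3: curr=47, set curr.next=prev(42) | reversed so far: 47 -> 42 -> 49
Step 4: curr=25, set curr.next=prev(47) | reversed so far: 25 -> 47 -> 42 -> 49

25 -> 47 -> 42 -> 49 -> None


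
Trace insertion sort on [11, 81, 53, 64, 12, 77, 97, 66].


Initial: [11, 81, 53, 64, 12, 77, 97, 66]
Insert 81: [11, 81, 53, 64, 12, 77, 97, 66]
Insert 53: [11, 53, 81, 64, 12, 77, 97, 66]
Insert 64: [11, 53, 64, 81, 12, 77, 97, 66]
Insert 12: [11, 12, 53, 64, 81, 77, 97, 66]
Insert 77: [11, 12, 53, 64, 77, 81, 97, 66]
Insert 97: [11, 12, 53, 64, 77, 81, 97, 66]
Insert 66: [11, 12, 53, 64, 66, 77, 81, 97]

Sorted: [11, 12, 53, 64, 66, 77, 81, 97]


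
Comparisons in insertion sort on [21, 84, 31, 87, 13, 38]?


Algorithm: insertion sort
Input: [21, 84, 31, 87, 13, 38]
Sorted: [13, 21, 31, 38, 84, 87]

11


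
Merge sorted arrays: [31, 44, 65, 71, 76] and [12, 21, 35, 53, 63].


Take 12 from B
Take 21 from B
Take 31 from A
Take 35 from B
Take 44 from A
Take 53 from B
Take 63 from B

Merged: [12, 21, 31, 35, 44, 53, 63, 65, 71, 76]


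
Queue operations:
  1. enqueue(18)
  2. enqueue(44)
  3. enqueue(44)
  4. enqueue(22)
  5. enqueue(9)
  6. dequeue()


enqueue(18) -> [18]
enqueue(44) -> [18, 44]
enqueue(44) -> [18, 44, 44]
enqueue(22) -> [18, 44, 44, 22]
enqueue(9) -> [18, 44, 44, 22, 9]
dequeue()->18, [44, 44, 22, 9]

Final queue: [44, 44, 22, 9]


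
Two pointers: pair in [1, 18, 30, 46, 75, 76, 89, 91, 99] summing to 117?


lo=0(1)+hi=8(99)=100
lo=1(18)+hi=8(99)=117

Yes: 18+99=117


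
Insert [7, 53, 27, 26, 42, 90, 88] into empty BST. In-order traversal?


Insert 7: root
Insert 53: R from 7
Insert 27: R from 7 -> L from 53
Insert 26: R from 7 -> L from 53 -> L from 27
Insert 42: R from 7 -> L from 53 -> R from 27
Insert 90: R from 7 -> R from 53
Insert 88: R from 7 -> R from 53 -> L from 90

In-order: [7, 26, 27, 42, 53, 88, 90]


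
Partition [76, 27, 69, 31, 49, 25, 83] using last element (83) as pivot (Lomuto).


Pivot: 83
  76 <= 83: advance i (no swap)
  27 <= 83: advance i (no swap)
  69 <= 83: advance i (no swap)
  31 <= 83: advance i (no swap)
  49 <= 83: advance i (no swap)
  25 <= 83: advance i (no swap)
Place pivot at 6: [76, 27, 69, 31, 49, 25, 83]

Partitioned: [76, 27, 69, 31, 49, 25, 83]


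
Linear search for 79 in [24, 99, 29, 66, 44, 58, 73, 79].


i=0: 24!=79
i=1: 99!=79
i=2: 29!=79
i=3: 66!=79
i=4: 44!=79
i=5: 58!=79
i=6: 73!=79
i=7: 79==79 found!

Found at 7, 8 comps


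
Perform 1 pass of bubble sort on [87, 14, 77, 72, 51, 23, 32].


Initial: [87, 14, 77, 72, 51, 23, 32]
Pass 1: [14, 77, 72, 51, 23, 32, 87] (6 swaps)

After 1 pass: [14, 77, 72, 51, 23, 32, 87]


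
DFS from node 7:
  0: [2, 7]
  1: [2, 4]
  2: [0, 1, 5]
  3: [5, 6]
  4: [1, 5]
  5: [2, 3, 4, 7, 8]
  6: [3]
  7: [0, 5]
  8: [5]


Visit 7, push [5, 0]
Visit 0, push [2]
Visit 2, push [5, 1]
Visit 1, push [4]
Visit 4, push [5]
Visit 5, push [8, 3]
Visit 3, push [6]
Visit 6, push []
Visit 8, push []

DFS order: [7, 0, 2, 1, 4, 5, 3, 6, 8]


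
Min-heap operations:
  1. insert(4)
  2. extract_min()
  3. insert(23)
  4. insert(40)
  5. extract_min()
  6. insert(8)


insert(4) -> [4]
extract_min()->4, []
insert(23) -> [23]
insert(40) -> [23, 40]
extract_min()->23, [40]
insert(8) -> [8, 40]

Final heap: [8, 40]


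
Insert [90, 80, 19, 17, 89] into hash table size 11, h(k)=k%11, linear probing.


Insert 90: h=2 -> slot 2
Insert 80: h=3 -> slot 3
Insert 19: h=8 -> slot 8
Insert 17: h=6 -> slot 6
Insert 89: h=1 -> slot 1

Table: [None, 89, 90, 80, None, None, 17, None, 19, None, None]


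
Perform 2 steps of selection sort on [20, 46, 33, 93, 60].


Initial: [20, 46, 33, 93, 60]
Step 1: min=20 at 0
  Swap: [20, 46, 33, 93, 60]
Step 2: min=33 at 2
  Swap: [20, 33, 46, 93, 60]

After 2 steps: [20, 33, 46, 93, 60]


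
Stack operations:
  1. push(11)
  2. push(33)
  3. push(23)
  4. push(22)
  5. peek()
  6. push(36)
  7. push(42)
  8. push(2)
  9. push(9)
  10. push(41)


push(11) -> [11]
push(33) -> [11, 33]
push(23) -> [11, 33, 23]
push(22) -> [11, 33, 23, 22]
peek()->22
push(36) -> [11, 33, 23, 22, 36]
push(42) -> [11, 33, 23, 22, 36, 42]
push(2) -> [11, 33, 23, 22, 36, 42, 2]
push(9) -> [11, 33, 23, 22, 36, 42, 2, 9]
push(41) -> [11, 33, 23, 22, 36, 42, 2, 9, 41]

Final stack: [11, 33, 23, 22, 36, 42, 2, 9, 41]


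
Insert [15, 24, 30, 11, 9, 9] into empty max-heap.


Insert 15: [15]
Insert 24: [24, 15]
Insert 30: [30, 15, 24]
Insert 11: [30, 15, 24, 11]
Insert 9: [30, 15, 24, 11, 9]
Insert 9: [30, 15, 24, 11, 9, 9]

Final heap: [30, 15, 24, 11, 9, 9]


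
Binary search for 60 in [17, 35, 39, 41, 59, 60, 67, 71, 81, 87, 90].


Step 1: lo=0, hi=10, mid=5, val=60

Found at index 5


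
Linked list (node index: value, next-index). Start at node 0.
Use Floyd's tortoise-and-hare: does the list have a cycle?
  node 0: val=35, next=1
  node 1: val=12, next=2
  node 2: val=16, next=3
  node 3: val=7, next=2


Floyd's tortoise (slow, +1) and hare (fast, +2):
  init: slow=0, fast=0
  step 1: slow=1, fast=2
  step 2: slow=2, fast=2
  slow == fast at node 2: cycle detected

Cycle: yes
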